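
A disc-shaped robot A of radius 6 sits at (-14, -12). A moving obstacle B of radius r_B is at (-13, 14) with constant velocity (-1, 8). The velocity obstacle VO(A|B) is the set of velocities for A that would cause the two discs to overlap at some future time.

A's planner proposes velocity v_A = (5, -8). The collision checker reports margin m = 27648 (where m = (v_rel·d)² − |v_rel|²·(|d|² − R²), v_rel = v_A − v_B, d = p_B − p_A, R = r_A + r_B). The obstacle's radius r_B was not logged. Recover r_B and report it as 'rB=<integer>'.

m = 27648
d = (1, 26);  v_rel = (6, -16),  |v_rel|² = 292
v_rel×d = (6)·(26) − (-16)·(1) = 172
since m = R²·292 − 172²:  R² = (29584 + 27648) / 292 = 196
R = √196 = 14  ⇒  r_B = 14 − 6 = 8

rB=8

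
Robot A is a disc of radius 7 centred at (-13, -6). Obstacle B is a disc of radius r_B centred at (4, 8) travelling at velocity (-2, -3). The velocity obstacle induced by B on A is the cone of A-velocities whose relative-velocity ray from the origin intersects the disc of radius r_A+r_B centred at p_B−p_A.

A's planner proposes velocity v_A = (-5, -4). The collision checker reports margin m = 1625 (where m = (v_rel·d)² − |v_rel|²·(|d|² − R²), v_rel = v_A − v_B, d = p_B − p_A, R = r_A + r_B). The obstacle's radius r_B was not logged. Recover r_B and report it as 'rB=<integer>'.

m = 1625
d = (17, 14);  v_rel = (-3, -1),  |v_rel|² = 10
v_rel×d = (-3)·(14) − (-1)·(17) = -25
since m = R²·10 − (-25)²:  R² = (625 + 1625) / 10 = 225
R = √225 = 15  ⇒  r_B = 15 − 7 = 8

rB=8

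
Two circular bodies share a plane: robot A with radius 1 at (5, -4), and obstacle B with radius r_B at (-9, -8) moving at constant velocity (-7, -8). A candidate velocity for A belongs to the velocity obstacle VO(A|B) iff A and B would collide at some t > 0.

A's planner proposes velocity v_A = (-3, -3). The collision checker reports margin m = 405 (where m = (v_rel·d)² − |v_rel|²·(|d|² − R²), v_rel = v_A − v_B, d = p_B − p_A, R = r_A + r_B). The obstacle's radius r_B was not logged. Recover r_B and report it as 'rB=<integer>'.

m = 405
d = (-14, -4);  v_rel = (4, 5),  |v_rel|² = 41
v_rel×d = (4)·(-4) − (5)·(-14) = 54
since m = R²·41 − 54²:  R² = (2916 + 405) / 41 = 81
R = √81 = 9  ⇒  r_B = 9 − 1 = 8

rB=8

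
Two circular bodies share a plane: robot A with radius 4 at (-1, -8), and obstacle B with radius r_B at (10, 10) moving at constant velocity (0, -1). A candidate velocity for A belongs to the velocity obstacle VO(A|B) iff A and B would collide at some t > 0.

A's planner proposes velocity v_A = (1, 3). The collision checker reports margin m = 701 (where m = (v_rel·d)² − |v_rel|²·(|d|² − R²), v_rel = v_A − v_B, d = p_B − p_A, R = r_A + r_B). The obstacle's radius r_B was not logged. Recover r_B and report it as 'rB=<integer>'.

m = 701
d = (11, 18);  v_rel = (1, 4),  |v_rel|² = 17
v_rel×d = (1)·(18) − (4)·(11) = -26
since m = R²·17 − (-26)²:  R² = (676 + 701) / 17 = 81
R = √81 = 9  ⇒  r_B = 9 − 4 = 5

rB=5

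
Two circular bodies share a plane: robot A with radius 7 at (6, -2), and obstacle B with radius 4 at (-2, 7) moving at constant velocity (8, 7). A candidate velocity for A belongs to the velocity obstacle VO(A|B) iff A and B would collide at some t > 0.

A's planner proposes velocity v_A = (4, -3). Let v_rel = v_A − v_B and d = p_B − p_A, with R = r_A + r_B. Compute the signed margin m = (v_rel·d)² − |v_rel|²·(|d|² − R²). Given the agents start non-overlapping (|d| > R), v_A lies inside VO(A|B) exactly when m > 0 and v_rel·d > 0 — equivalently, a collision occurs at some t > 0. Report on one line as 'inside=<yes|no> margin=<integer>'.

d = (-8, 9),  |d|² = 145;  R = 7+4 = 11,  c = 145−11² = 24
v_rel = (-4, -10),  |v_rel|² = 116;  v_rel·d = (-4)·(-8) + (-10)·(9) = -58
116·t² + 116·t + 24 = 0  ⇒  m = (-58)² − 116·24 = 580
m = 580 > 0,  v_rel·d = -58 < 0  ⇒  outside

inside=no margin=580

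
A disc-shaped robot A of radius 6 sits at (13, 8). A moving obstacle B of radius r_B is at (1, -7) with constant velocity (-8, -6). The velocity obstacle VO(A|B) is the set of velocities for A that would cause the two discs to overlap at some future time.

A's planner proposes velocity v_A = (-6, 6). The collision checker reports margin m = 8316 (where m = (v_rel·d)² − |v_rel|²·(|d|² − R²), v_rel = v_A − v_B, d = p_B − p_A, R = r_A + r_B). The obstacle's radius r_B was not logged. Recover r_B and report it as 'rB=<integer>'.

m = 8316
d = (-12, -15);  v_rel = (2, 12),  |v_rel|² = 148
v_rel×d = (2)·(-15) − (12)·(-12) = 114
since m = R²·148 − 114²:  R² = (12996 + 8316) / 148 = 144
R = √144 = 12  ⇒  r_B = 12 − 6 = 6

rB=6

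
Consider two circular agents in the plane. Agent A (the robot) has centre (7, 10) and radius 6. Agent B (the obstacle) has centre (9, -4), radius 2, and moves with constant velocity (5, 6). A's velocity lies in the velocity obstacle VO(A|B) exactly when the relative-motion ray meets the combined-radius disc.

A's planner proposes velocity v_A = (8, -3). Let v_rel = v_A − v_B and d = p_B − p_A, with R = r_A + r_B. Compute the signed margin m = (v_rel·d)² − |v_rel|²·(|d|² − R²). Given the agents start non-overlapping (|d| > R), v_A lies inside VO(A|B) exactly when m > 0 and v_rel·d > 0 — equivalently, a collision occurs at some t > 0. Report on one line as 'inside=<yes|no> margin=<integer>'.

d = (2, -14),  |d|² = 200;  R = 6+2 = 8,  c = 200−8² = 136
v_rel = (3, -9),  |v_rel|² = 90;  v_rel·d = (3)·(2) + (-9)·(-14) = 132
90·t² − 264·t + 136 = 0  ⇒  m = 132² − 90·136 = 5184
m = 5184 > 0,  v_rel·d = 132 > 0  ⇒  inside

inside=yes margin=5184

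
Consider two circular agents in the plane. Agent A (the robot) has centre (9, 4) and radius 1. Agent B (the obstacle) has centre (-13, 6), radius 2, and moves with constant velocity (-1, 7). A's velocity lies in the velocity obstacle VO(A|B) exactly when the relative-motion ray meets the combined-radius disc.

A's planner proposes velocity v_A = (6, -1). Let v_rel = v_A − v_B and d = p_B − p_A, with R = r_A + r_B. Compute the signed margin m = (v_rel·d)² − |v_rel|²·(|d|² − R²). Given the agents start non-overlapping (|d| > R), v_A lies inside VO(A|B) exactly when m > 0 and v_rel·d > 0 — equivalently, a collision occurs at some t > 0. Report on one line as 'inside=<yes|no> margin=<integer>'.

d = (-22, 2),  |d|² = 488;  R = 1+2 = 3,  c = 488−3² = 479
v_rel = (7, -8),  |v_rel|² = 113;  v_rel·d = (7)·(-22) + (-8)·(2) = -170
113·t² + 340·t + 479 = 0  ⇒  m = (-170)² − 113·479 = -25227
m = -25227 < 0,  v_rel·d = -170 < 0  ⇒  outside

inside=no margin=-25227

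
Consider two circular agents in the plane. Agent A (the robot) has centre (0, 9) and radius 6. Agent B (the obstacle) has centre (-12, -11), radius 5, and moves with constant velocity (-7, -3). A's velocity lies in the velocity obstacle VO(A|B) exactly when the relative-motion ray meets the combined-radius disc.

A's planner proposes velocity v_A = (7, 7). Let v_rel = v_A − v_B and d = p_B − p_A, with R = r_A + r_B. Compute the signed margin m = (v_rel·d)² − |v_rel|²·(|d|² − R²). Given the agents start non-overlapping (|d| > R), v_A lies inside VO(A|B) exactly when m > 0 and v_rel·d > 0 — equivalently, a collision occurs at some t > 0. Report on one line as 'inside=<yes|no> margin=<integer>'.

d = (-12, -20),  |d|² = 544;  R = 6+5 = 11,  c = 544−11² = 423
v_rel = (14, 10),  |v_rel|² = 296;  v_rel·d = (14)·(-12) + (10)·(-20) = -368
296·t² + 736·t + 423 = 0  ⇒  m = (-368)² − 296·423 = 10216
m = 10216 > 0,  v_rel·d = -368 < 0  ⇒  outside

inside=no margin=10216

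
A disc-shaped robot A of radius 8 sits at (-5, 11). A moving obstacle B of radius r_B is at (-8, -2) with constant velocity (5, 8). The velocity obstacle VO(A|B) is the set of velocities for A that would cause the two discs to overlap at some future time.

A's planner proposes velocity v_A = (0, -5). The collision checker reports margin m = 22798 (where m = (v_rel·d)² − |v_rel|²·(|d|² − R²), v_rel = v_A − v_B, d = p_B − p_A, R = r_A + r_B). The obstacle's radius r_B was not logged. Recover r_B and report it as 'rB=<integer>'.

m = 22798
d = (-3, -13);  v_rel = (-5, -13),  |v_rel|² = 194
v_rel×d = (-5)·(-13) − (-13)·(-3) = 26
since m = R²·194 − 26²:  R² = (676 + 22798) / 194 = 121
R = √121 = 11  ⇒  r_B = 11 − 8 = 3

rB=3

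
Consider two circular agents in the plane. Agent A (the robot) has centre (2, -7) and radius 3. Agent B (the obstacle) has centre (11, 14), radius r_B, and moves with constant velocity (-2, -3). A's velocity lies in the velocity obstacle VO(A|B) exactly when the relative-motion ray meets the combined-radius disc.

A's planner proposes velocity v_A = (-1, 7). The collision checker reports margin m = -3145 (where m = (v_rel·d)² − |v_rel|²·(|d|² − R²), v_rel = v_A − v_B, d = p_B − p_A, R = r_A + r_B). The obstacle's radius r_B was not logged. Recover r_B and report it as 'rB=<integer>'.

m = -3145
d = (9, 21);  v_rel = (1, 10),  |v_rel|² = 101
v_rel×d = (1)·(21) − (10)·(9) = -69
since m = R²·101 − (-69)²:  R² = (4761 + -3145) / 101 = 16
R = √16 = 4  ⇒  r_B = 4 − 3 = 1

rB=1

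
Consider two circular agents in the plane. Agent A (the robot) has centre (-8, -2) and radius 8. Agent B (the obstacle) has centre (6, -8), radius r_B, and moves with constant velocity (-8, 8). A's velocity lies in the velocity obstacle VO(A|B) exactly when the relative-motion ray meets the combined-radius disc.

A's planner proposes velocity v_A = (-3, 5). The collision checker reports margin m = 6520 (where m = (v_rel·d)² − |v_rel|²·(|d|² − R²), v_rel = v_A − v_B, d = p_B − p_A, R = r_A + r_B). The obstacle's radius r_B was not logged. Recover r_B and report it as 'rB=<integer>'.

m = 6520
d = (14, -6);  v_rel = (5, -3),  |v_rel|² = 34
v_rel×d = (5)·(-6) − (-3)·(14) = 12
since m = R²·34 − 12²:  R² = (144 + 6520) / 34 = 196
R = √196 = 14  ⇒  r_B = 14 − 8 = 6

rB=6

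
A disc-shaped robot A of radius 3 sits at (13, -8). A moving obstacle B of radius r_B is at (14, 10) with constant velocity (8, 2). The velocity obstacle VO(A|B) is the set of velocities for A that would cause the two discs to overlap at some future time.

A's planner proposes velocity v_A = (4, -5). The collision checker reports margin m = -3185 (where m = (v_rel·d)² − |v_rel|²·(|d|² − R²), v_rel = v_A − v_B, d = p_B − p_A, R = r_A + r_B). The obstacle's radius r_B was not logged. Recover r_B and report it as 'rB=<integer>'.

m = -3185
d = (1, 18);  v_rel = (-4, -7),  |v_rel|² = 65
v_rel×d = (-4)·(18) − (-7)·(1) = -65
since m = R²·65 − (-65)²:  R² = (4225 + -3185) / 65 = 16
R = √16 = 4  ⇒  r_B = 4 − 3 = 1

rB=1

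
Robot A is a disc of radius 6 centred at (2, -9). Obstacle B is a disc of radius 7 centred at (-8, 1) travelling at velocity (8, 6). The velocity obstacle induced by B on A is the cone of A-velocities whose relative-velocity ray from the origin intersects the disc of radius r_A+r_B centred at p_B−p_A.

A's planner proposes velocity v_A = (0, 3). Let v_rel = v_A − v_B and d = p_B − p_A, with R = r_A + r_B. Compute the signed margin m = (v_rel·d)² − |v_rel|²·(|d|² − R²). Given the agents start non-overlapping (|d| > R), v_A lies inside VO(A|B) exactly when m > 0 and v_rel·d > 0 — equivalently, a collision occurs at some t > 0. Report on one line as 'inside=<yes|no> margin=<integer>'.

d = (-10, 10),  |d|² = 200;  R = 6+7 = 13,  c = 200−13² = 31
v_rel = (-8, -3),  |v_rel|² = 73;  v_rel·d = (-8)·(-10) + (-3)·(10) = 50
73·t² − 100·t + 31 = 0  ⇒  m = 50² − 73·31 = 237
m = 237 > 0,  v_rel·d = 50 > 0  ⇒  inside

inside=yes margin=237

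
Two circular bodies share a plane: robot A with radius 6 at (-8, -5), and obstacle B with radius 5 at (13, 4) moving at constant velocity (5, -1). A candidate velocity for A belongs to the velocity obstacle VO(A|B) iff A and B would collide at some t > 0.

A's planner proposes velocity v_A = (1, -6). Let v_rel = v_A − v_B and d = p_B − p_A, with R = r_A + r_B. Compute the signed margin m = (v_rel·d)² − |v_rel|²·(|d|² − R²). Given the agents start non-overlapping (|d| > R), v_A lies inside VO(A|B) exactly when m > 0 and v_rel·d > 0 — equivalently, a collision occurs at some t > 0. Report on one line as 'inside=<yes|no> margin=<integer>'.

d = (21, 9),  |d|² = 522;  R = 6+5 = 11,  c = 522−11² = 401
v_rel = (-4, -5),  |v_rel|² = 41;  v_rel·d = (-4)·(21) + (-5)·(9) = -129
41·t² + 258·t + 401 = 0  ⇒  m = (-129)² − 41·401 = 200
m = 200 > 0,  v_rel·d = -129 < 0  ⇒  outside

inside=no margin=200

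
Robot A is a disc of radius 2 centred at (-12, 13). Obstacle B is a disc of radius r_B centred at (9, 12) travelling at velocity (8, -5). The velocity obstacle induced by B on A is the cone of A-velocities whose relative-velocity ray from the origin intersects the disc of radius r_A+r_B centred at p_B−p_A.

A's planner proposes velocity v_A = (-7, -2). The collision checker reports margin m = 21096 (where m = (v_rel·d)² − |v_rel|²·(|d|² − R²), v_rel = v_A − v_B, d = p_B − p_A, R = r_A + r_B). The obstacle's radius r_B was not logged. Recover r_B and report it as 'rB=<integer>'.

m = 21096
d = (21, -1);  v_rel = (-15, 3),  |v_rel|² = 234
v_rel×d = (-15)·(-1) − (3)·(21) = -48
since m = R²·234 − (-48)²:  R² = (2304 + 21096) / 234 = 100
R = √100 = 10  ⇒  r_B = 10 − 2 = 8

rB=8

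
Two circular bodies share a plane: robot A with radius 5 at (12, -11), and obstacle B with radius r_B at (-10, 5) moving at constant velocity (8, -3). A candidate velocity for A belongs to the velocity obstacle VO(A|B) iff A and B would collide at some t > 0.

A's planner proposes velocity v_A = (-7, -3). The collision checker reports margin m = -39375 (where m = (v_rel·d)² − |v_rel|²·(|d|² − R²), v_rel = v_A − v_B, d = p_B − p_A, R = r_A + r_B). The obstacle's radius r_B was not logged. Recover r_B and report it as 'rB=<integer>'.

m = -39375
d = (-22, 16);  v_rel = (-15, 0),  |v_rel|² = 225
v_rel×d = (-15)·(16) − (0)·(-22) = -240
since m = R²·225 − (-240)²:  R² = (57600 + -39375) / 225 = 81
R = √81 = 9  ⇒  r_B = 9 − 5 = 4

rB=4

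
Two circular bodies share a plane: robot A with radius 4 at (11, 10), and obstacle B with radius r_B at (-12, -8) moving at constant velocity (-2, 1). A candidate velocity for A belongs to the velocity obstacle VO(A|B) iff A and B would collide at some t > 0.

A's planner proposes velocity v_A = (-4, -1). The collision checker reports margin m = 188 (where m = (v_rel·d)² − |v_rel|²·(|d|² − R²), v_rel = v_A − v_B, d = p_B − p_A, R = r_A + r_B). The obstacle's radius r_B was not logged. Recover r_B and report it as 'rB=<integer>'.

m = 188
d = (-23, -18);  v_rel = (-2, -2),  |v_rel|² = 8
v_rel×d = (-2)·(-18) − (-2)·(-23) = -10
since m = R²·8 − (-10)²:  R² = (100 + 188) / 8 = 36
R = √36 = 6  ⇒  r_B = 6 − 4 = 2

rB=2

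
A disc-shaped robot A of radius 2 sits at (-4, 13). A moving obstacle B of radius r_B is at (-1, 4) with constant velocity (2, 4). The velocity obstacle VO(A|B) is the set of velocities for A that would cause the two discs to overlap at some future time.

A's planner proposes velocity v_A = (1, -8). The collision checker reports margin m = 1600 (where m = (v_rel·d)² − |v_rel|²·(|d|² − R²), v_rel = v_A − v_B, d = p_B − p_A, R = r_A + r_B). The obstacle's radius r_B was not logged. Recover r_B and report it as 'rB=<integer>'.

m = 1600
d = (3, -9);  v_rel = (-1, -12),  |v_rel|² = 145
v_rel×d = (-1)·(-9) − (-12)·(3) = 45
since m = R²·145 − 45²:  R² = (2025 + 1600) / 145 = 25
R = √25 = 5  ⇒  r_B = 5 − 2 = 3

rB=3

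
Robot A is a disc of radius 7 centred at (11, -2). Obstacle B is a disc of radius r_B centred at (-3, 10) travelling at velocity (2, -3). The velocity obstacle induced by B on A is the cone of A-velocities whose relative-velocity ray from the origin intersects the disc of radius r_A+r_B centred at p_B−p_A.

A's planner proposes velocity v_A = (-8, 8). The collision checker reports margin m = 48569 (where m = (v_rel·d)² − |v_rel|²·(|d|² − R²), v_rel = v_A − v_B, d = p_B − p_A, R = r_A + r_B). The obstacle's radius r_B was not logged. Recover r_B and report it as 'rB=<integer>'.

m = 48569
d = (-14, 12);  v_rel = (-10, 11),  |v_rel|² = 221
v_rel×d = (-10)·(12) − (11)·(-14) = 34
since m = R²·221 − 34²:  R² = (1156 + 48569) / 221 = 225
R = √225 = 15  ⇒  r_B = 15 − 7 = 8

rB=8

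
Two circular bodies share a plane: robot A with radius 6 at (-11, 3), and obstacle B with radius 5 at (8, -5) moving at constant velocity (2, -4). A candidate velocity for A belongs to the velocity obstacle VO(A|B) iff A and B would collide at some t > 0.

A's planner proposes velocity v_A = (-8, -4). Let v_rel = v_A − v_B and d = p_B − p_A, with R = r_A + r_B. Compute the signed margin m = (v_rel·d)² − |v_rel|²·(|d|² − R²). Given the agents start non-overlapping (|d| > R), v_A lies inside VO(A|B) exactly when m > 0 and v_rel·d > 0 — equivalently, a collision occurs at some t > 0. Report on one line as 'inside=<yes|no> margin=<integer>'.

d = (19, -8),  |d|² = 425;  R = 6+5 = 11,  c = 425−11² = 304
v_rel = (-10, 0),  |v_rel|² = 100;  v_rel·d = (-10)·(19) + (0)·(-8) = -190
100·t² + 380·t + 304 = 0  ⇒  m = (-190)² − 100·304 = 5700
m = 5700 > 0,  v_rel·d = -190 < 0  ⇒  outside

inside=no margin=5700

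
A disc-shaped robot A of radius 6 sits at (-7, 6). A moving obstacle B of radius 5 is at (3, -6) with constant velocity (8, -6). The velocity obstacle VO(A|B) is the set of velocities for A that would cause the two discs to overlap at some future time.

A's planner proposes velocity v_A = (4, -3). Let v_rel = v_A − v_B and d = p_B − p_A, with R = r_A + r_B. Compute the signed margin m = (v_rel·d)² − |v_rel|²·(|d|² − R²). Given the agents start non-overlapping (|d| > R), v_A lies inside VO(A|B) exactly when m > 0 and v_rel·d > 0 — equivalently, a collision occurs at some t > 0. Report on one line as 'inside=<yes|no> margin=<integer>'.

d = (10, -12),  |d|² = 244;  R = 6+5 = 11,  c = 244−11² = 123
v_rel = (-4, 3),  |v_rel|² = 25;  v_rel·d = (-4)·(10) + (3)·(-12) = -76
25·t² + 152·t + 123 = 0  ⇒  m = (-76)² − 25·123 = 2701
m = 2701 > 0,  v_rel·d = -76 < 0  ⇒  outside

inside=no margin=2701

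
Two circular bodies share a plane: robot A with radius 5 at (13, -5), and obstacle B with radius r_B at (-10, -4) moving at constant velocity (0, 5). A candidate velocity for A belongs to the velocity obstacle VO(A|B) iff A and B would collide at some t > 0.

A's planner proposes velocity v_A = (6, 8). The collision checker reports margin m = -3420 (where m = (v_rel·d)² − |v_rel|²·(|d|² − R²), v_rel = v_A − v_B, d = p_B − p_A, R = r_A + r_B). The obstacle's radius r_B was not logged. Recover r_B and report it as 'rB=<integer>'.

m = -3420
d = (-23, 1);  v_rel = (6, 3),  |v_rel|² = 45
v_rel×d = (6)·(1) − (3)·(-23) = 75
since m = R²·45 − 75²:  R² = (5625 + -3420) / 45 = 49
R = √49 = 7  ⇒  r_B = 7 − 5 = 2

rB=2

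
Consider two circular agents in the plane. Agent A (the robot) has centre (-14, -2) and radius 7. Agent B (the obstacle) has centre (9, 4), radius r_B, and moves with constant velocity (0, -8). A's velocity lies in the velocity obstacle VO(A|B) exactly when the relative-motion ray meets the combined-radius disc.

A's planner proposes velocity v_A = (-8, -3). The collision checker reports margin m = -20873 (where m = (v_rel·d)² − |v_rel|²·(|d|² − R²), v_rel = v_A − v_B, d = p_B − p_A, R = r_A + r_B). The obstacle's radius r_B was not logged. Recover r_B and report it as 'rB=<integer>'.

m = -20873
d = (23, 6);  v_rel = (-8, 5),  |v_rel|² = 89
v_rel×d = (-8)·(6) − (5)·(23) = -163
since m = R²·89 − (-163)²:  R² = (26569 + -20873) / 89 = 64
R = √64 = 8  ⇒  r_B = 8 − 7 = 1

rB=1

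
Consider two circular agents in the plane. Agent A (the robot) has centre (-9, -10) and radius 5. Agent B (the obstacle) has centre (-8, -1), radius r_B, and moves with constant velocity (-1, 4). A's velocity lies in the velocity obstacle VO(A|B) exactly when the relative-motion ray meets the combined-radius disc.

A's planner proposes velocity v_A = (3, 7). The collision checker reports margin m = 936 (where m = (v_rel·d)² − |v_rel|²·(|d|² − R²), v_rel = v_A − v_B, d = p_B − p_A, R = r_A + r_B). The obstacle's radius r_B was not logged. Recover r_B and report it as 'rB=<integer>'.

m = 936
d = (1, 9);  v_rel = (4, 3),  |v_rel|² = 25
v_rel×d = (4)·(9) − (3)·(1) = 33
since m = R²·25 − 33²:  R² = (1089 + 936) / 25 = 81
R = √81 = 9  ⇒  r_B = 9 − 5 = 4

rB=4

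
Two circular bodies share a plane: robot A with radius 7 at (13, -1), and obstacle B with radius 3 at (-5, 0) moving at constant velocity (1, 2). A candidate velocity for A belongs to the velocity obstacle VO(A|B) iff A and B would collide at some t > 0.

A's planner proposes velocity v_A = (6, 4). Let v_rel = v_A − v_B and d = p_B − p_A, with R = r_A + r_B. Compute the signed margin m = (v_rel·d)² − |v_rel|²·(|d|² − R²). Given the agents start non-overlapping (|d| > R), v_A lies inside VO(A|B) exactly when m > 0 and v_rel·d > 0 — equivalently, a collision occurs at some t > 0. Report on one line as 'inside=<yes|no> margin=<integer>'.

d = (-18, 1),  |d|² = 325;  R = 7+3 = 10,  c = 325−10² = 225
v_rel = (5, 2),  |v_rel|² = 29;  v_rel·d = (5)·(-18) + (2)·(1) = -88
29·t² + 176·t + 225 = 0  ⇒  m = (-88)² − 29·225 = 1219
m = 1219 > 0,  v_rel·d = -88 < 0  ⇒  outside

inside=no margin=1219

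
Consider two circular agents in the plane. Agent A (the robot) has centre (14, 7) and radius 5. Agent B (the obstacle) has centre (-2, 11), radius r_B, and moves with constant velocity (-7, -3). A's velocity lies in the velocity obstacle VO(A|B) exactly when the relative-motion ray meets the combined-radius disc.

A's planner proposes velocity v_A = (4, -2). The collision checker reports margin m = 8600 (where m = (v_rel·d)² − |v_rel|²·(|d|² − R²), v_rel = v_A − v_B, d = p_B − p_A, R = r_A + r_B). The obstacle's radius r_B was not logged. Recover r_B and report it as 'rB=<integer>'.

m = 8600
d = (-16, 4);  v_rel = (11, 1),  |v_rel|² = 122
v_rel×d = (11)·(4) − (1)·(-16) = 60
since m = R²·122 − 60²:  R² = (3600 + 8600) / 122 = 100
R = √100 = 10  ⇒  r_B = 10 − 5 = 5

rB=5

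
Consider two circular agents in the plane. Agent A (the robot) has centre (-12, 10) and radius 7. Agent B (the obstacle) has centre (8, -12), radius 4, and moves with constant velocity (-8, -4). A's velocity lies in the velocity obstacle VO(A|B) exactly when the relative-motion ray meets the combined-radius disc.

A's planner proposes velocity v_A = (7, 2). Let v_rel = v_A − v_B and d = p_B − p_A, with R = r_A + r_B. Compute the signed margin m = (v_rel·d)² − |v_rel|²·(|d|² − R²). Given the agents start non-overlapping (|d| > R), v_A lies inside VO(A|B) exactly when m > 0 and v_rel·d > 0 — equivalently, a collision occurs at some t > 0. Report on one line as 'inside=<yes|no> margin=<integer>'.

d = (20, -22),  |d|² = 884;  R = 7+4 = 11,  c = 884−11² = 763
v_rel = (15, 6),  |v_rel|² = 261;  v_rel·d = (15)·(20) + (6)·(-22) = 168
261·t² − 336·t + 763 = 0  ⇒  m = 168² − 261·763 = -170919
m = -170919 < 0,  v_rel·d = 168 > 0  ⇒  outside

inside=no margin=-170919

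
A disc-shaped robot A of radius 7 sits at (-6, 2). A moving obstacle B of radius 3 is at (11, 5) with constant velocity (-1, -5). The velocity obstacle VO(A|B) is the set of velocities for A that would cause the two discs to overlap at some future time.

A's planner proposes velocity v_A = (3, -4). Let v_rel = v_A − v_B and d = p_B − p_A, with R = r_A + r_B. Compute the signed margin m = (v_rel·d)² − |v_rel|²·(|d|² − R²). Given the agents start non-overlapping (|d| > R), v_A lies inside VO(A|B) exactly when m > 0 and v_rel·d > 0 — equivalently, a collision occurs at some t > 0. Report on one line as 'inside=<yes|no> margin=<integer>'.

d = (17, 3),  |d|² = 298;  R = 7+3 = 10,  c = 298−10² = 198
v_rel = (4, 1),  |v_rel|² = 17;  v_rel·d = (4)·(17) + (1)·(3) = 71
17·t² − 142·t + 198 = 0  ⇒  m = 71² − 17·198 = 1675
m = 1675 > 0,  v_rel·d = 71 > 0  ⇒  inside

inside=yes margin=1675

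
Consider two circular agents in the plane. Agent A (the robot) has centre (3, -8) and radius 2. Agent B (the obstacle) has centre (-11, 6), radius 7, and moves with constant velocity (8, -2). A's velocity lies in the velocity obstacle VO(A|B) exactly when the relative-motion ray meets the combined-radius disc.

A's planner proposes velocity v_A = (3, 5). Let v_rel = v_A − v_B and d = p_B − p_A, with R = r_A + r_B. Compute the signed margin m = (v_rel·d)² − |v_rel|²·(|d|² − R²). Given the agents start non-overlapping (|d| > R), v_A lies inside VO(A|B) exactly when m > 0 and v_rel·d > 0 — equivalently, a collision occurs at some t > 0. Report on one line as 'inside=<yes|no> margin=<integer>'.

d = (-14, 14),  |d|² = 392;  R = 2+7 = 9,  c = 392−9² = 311
v_rel = (-5, 7),  |v_rel|² = 74;  v_rel·d = (-5)·(-14) + (7)·(14) = 168
74·t² − 336·t + 311 = 0  ⇒  m = 168² − 74·311 = 5210
m = 5210 > 0,  v_rel·d = 168 > 0  ⇒  inside

inside=yes margin=5210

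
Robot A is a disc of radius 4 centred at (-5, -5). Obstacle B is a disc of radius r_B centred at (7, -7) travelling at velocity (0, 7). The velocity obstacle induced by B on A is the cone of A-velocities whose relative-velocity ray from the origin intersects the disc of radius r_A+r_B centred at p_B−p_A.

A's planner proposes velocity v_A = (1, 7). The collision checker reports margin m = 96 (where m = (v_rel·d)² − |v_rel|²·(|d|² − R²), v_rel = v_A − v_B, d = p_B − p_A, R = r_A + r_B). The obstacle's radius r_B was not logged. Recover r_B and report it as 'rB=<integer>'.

m = 96
d = (12, -2);  v_rel = (1, 0),  |v_rel|² = 1
v_rel×d = (1)·(-2) − (0)·(12) = -2
since m = R²·1 − (-2)²:  R² = (4 + 96) / 1 = 100
R = √100 = 10  ⇒  r_B = 10 − 4 = 6

rB=6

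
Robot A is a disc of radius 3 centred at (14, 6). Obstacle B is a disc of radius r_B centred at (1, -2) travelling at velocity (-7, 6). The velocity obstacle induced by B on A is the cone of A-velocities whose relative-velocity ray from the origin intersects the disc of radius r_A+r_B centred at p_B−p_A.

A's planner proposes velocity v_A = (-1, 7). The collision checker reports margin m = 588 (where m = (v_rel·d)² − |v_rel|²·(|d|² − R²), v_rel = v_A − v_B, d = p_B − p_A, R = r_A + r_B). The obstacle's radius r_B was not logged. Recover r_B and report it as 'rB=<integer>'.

m = 588
d = (-13, -8);  v_rel = (6, 1),  |v_rel|² = 37
v_rel×d = (6)·(-8) − (1)·(-13) = -35
since m = R²·37 − (-35)²:  R² = (1225 + 588) / 37 = 49
R = √49 = 7  ⇒  r_B = 7 − 3 = 4

rB=4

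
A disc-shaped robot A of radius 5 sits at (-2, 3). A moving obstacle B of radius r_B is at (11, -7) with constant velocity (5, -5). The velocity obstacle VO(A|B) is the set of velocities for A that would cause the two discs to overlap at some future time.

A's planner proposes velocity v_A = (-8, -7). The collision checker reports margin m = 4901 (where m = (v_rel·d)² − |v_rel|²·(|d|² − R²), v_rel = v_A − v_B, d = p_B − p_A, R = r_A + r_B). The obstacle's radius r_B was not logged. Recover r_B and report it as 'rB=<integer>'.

m = 4901
d = (13, -10);  v_rel = (-13, -2),  |v_rel|² = 173
v_rel×d = (-13)·(-10) − (-2)·(13) = 156
since m = R²·173 − 156²:  R² = (24336 + 4901) / 173 = 169
R = √169 = 13  ⇒  r_B = 13 − 5 = 8

rB=8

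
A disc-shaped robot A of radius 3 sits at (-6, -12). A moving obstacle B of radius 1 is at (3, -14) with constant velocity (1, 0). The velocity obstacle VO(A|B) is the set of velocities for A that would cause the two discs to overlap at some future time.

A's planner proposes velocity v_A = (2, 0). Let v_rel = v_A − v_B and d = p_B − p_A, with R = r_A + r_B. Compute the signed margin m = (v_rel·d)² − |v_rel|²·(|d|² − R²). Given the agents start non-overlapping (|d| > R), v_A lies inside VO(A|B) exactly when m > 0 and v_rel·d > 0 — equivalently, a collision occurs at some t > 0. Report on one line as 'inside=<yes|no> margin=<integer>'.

d = (9, -2),  |d|² = 85;  R = 3+1 = 4,  c = 85−4² = 69
v_rel = (1, 0),  |v_rel|² = 1;  v_rel·d = (1)·(9) + (0)·(-2) = 9
1·t² − 18·t + 69 = 0  ⇒  m = 9² − 1·69 = 12
m = 12 > 0,  v_rel·d = 9 > 0  ⇒  inside

inside=yes margin=12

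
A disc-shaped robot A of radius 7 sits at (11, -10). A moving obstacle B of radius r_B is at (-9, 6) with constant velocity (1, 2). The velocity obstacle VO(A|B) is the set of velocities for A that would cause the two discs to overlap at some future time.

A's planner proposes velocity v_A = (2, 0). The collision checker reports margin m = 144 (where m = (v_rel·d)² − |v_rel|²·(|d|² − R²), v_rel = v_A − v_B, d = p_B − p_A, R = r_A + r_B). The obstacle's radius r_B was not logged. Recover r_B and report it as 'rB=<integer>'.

m = 144
d = (-20, 16);  v_rel = (1, -2),  |v_rel|² = 5
v_rel×d = (1)·(16) − (-2)·(-20) = -24
since m = R²·5 − (-24)²:  R² = (576 + 144) / 5 = 144
R = √144 = 12  ⇒  r_B = 12 − 7 = 5

rB=5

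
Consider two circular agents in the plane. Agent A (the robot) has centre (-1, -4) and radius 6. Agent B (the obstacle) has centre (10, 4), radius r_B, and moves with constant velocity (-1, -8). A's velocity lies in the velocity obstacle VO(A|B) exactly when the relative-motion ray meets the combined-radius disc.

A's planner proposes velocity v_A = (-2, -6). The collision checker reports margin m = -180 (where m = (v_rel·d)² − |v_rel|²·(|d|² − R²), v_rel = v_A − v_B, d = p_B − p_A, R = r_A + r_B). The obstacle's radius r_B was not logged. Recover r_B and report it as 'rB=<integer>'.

m = -180
d = (11, 8);  v_rel = (-1, 2),  |v_rel|² = 5
v_rel×d = (-1)·(8) − (2)·(11) = -30
since m = R²·5 − (-30)²:  R² = (900 + -180) / 5 = 144
R = √144 = 12  ⇒  r_B = 12 − 6 = 6

rB=6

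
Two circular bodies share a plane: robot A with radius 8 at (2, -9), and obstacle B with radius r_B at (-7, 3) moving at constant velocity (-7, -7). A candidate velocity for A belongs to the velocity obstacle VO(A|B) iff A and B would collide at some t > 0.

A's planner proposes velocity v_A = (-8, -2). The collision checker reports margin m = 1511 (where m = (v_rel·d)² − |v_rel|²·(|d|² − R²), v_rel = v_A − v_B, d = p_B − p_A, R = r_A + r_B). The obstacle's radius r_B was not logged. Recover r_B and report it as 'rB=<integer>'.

m = 1511
d = (-9, 12);  v_rel = (-1, 5),  |v_rel|² = 26
v_rel×d = (-1)·(12) − (5)·(-9) = 33
since m = R²·26 − 33²:  R² = (1089 + 1511) / 26 = 100
R = √100 = 10  ⇒  r_B = 10 − 8 = 2

rB=2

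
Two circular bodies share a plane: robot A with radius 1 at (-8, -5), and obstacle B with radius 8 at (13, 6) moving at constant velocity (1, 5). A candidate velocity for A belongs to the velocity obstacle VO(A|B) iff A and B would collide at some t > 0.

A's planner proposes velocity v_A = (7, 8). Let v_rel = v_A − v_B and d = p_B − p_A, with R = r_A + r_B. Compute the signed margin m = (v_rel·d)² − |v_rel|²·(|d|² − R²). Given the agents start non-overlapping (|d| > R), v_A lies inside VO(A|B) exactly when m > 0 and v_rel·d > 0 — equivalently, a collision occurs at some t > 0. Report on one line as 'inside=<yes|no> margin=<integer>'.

d = (21, 11),  |d|² = 562;  R = 1+8 = 9,  c = 562−9² = 481
v_rel = (6, 3),  |v_rel|² = 45;  v_rel·d = (6)·(21) + (3)·(11) = 159
45·t² − 318·t + 481 = 0  ⇒  m = 159² − 45·481 = 3636
m = 3636 > 0,  v_rel·d = 159 > 0  ⇒  inside

inside=yes margin=3636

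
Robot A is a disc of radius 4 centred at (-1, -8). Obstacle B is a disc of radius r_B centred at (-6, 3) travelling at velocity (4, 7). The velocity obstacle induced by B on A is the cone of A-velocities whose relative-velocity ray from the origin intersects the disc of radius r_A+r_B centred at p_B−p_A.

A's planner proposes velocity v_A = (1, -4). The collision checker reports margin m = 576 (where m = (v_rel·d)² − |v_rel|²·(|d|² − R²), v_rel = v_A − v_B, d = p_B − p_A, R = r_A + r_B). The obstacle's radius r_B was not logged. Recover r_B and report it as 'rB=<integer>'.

m = 576
d = (-5, 11);  v_rel = (-3, -11),  |v_rel|² = 130
v_rel×d = (-3)·(11) − (-11)·(-5) = -88
since m = R²·130 − (-88)²:  R² = (7744 + 576) / 130 = 64
R = √64 = 8  ⇒  r_B = 8 − 4 = 4

rB=4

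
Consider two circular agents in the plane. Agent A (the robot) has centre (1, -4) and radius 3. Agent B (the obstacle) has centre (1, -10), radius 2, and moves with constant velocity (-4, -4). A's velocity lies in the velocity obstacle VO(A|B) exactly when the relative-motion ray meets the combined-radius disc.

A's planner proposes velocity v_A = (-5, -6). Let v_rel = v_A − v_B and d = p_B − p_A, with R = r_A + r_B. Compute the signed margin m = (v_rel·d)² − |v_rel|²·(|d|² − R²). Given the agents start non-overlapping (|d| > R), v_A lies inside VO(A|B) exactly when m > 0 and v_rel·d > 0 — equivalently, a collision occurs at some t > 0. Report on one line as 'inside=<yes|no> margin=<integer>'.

d = (0, -6),  |d|² = 36;  R = 3+2 = 5,  c = 36−5² = 11
v_rel = (-1, -2),  |v_rel|² = 5;  v_rel·d = (-1)·(0) + (-2)·(-6) = 12
5·t² − 24·t + 11 = 0  ⇒  m = 12² − 5·11 = 89
m = 89 > 0,  v_rel·d = 12 > 0  ⇒  inside

inside=yes margin=89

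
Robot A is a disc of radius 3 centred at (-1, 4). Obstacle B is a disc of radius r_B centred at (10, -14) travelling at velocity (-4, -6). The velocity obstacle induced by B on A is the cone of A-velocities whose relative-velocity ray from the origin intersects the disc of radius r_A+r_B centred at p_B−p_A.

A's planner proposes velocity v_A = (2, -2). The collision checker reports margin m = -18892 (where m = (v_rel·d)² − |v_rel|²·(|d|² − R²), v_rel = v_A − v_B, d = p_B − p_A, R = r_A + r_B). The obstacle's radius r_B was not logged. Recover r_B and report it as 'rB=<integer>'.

m = -18892
d = (11, -18);  v_rel = (6, 4),  |v_rel|² = 52
v_rel×d = (6)·(-18) − (4)·(11) = -152
since m = R²·52 − (-152)²:  R² = (23104 + -18892) / 52 = 81
R = √81 = 9  ⇒  r_B = 9 − 3 = 6

rB=6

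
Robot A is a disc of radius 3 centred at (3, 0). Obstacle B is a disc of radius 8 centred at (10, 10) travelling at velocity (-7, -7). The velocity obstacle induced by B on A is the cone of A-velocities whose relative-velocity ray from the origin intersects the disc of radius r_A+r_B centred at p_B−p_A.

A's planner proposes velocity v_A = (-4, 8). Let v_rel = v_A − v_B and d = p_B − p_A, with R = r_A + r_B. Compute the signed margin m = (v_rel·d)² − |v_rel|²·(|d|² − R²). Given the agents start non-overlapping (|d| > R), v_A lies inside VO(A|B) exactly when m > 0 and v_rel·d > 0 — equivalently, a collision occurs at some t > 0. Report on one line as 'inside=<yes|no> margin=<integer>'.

d = (7, 10),  |d|² = 149;  R = 3+8 = 11,  c = 149−11² = 28
v_rel = (3, 15),  |v_rel|² = 234;  v_rel·d = (3)·(7) + (15)·(10) = 171
234·t² − 342·t + 28 = 0  ⇒  m = 171² − 234·28 = 22689
m = 22689 > 0,  v_rel·d = 171 > 0  ⇒  inside

inside=yes margin=22689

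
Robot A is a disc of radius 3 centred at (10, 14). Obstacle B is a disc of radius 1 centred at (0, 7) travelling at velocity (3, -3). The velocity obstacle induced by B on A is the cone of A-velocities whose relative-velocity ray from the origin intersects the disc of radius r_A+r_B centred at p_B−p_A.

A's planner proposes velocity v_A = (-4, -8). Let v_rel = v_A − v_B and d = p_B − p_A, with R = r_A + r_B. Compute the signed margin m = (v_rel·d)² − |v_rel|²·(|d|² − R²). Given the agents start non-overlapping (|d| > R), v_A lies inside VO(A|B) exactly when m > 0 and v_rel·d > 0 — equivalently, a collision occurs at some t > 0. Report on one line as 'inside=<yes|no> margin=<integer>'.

d = (-10, -7),  |d|² = 149;  R = 3+1 = 4,  c = 149−4² = 133
v_rel = (-7, -5),  |v_rel|² = 74;  v_rel·d = (-7)·(-10) + (-5)·(-7) = 105
74·t² − 210·t + 133 = 0  ⇒  m = 105² − 74·133 = 1183
m = 1183 > 0,  v_rel·d = 105 > 0  ⇒  inside

inside=yes margin=1183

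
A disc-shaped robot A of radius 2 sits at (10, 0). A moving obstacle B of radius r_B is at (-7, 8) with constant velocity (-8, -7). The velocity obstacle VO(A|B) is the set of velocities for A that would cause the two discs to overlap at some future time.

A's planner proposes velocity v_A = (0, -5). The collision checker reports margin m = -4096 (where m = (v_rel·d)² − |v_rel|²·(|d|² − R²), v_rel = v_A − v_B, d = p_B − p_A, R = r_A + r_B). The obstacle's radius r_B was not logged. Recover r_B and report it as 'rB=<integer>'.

m = -4096
d = (-17, 8);  v_rel = (8, 2),  |v_rel|² = 68
v_rel×d = (8)·(8) − (2)·(-17) = 98
since m = R²·68 − 98²:  R² = (9604 + -4096) / 68 = 81
R = √81 = 9  ⇒  r_B = 9 − 2 = 7

rB=7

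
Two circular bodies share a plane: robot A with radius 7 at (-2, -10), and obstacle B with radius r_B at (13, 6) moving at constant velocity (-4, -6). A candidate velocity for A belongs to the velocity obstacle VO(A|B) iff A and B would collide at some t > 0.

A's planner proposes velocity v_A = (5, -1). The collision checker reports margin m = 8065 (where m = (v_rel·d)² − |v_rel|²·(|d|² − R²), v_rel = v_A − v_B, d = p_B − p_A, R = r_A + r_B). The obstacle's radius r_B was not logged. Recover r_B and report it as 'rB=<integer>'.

m = 8065
d = (15, 16);  v_rel = (9, 5),  |v_rel|² = 106
v_rel×d = (9)·(16) − (5)·(15) = 69
since m = R²·106 − 69²:  R² = (4761 + 8065) / 106 = 121
R = √121 = 11  ⇒  r_B = 11 − 7 = 4

rB=4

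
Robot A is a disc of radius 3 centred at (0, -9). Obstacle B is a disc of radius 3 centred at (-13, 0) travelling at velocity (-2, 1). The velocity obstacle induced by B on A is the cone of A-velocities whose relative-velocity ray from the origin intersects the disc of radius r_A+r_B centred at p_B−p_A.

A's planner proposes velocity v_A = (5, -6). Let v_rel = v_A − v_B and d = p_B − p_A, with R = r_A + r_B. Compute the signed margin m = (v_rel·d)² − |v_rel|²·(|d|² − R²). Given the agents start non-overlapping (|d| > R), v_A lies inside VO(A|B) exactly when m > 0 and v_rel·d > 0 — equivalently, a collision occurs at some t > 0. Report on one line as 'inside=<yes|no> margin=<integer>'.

d = (-13, 9),  |d|² = 250;  R = 3+3 = 6,  c = 250−6² = 214
v_rel = (7, -7),  |v_rel|² = 98;  v_rel·d = (7)·(-13) + (-7)·(9) = -154
98·t² + 308·t + 214 = 0  ⇒  m = (-154)² − 98·214 = 2744
m = 2744 > 0,  v_rel·d = -154 < 0  ⇒  outside

inside=no margin=2744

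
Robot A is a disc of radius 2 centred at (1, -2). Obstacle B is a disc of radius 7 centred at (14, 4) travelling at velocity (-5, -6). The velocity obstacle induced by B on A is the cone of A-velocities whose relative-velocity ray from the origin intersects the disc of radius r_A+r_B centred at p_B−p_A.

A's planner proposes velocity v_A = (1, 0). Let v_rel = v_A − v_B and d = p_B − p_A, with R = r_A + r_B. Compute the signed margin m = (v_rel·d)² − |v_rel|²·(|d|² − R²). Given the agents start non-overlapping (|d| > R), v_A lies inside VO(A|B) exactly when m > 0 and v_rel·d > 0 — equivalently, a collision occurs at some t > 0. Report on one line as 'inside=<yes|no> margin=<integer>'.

d = (13, 6),  |d|² = 205;  R = 2+7 = 9,  c = 205−9² = 124
v_rel = (6, 6),  |v_rel|² = 72;  v_rel·d = (6)·(13) + (6)·(6) = 114
72·t² − 228·t + 124 = 0  ⇒  m = 114² − 72·124 = 4068
m = 4068 > 0,  v_rel·d = 114 > 0  ⇒  inside

inside=yes margin=4068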